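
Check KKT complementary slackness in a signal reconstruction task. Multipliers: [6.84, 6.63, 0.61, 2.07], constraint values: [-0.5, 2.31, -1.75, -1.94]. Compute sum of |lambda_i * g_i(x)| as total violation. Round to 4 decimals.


KKT complementary slackness check:
lambda_1 * g_1 = 6.84 * -0.5 = -3.42
lambda_2 * g_2 = 6.63 * 2.31 = 15.3153
lambda_3 * g_3 = 0.61 * -1.75 = -1.0675
lambda_4 * g_4 = 2.07 * -1.94 = -4.0158
Total violation = 3.42 + 15.3153 + 1.0675 + 4.0158 = 23.8186


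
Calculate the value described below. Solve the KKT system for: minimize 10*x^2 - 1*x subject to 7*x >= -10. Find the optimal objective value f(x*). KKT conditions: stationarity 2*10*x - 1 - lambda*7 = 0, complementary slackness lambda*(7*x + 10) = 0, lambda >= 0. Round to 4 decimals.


Step 1: Try lambda = 0 (constraint inactive).
Stationarity: 2*10*x - 1 = 0
x* = 1/(2*10) = 0.05
Check constraint: 7*0.05 = 0.35 >= -10 -- satisfied.
Step 2: Compute optimal value.
f(x*) = 10*0.05^2 - 1*0.05 = -0.025


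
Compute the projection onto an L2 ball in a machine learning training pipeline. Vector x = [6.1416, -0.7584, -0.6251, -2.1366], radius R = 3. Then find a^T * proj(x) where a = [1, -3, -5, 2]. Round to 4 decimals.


Step 1: Compute ||x|| (intermediates to 6 decimals).
||x|| = sqrt(6.1416^2 + (-0.7584)^2 + (-0.6251)^2 + (-2.1366)^2) = 6.576491
Step 2: Project.
Since ||x|| > R, scale = R/||x|| = 3/6.576491 = 0.45617, proj(x) = scale * x
proj(x) = [2.801614, -0.345959, -0.285152, -0.974653]
Step 3: Dot product.
a^T * proj(x) = 1*2.801614 - 3*(-0.345959) - 5*(-0.285152) + 2*(-0.974653) = 3.3159


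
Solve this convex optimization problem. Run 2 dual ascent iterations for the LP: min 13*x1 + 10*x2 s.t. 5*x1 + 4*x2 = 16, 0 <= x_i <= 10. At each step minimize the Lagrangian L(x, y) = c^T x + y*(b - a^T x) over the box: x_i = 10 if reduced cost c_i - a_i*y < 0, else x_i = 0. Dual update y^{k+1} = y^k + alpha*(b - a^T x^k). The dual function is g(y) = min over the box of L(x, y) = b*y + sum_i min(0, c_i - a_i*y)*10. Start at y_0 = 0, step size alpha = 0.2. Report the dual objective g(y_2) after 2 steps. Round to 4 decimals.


Dual ascent for LP: min 13*x1 + 10*x2, 5*x1 + 4*x2 = 16, 0 <= x_i <= 10
Step 1: y^k = 0.0, reduced costs: (13.0, 10.0)
  x^k = (0.0, 0.0), subgradient = b - a^T x = 16.0
  y^{k+1} = 0.0 + 0.2*16.0 = 3.2
Step 2: y^k = 3.2, reduced costs: (-3.0, -2.8)
  x^k = (10.0, 10.0), subgradient = b - a^T x = -74.0
  y^{k+1} = 3.2 + 0.2*-74.0 = -11.6
Dual objective at y_2 = -11.6: reduced costs (71.0, 56.4), box minimizer x = (0.0, 0.0)
g(y_2) = b*y + (c1 - a1*y)*x1 + (c2 - a2*y)*x2 = 16*(-11.6) + 71.0*0.0 + 56.4*0.0 = -185.6 + 0.0 + 0.0 = -185.6


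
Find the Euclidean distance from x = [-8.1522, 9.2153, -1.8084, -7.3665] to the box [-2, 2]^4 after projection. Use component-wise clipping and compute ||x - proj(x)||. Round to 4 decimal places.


Project each component onto [-2, 2].
clip(-8.1522) = -2.0, clip(9.2153) = 2.0, clip(-1.8084) = -1.8084, clip(-7.3665) = -2.0
Projection = [-2.0, 2.0, -1.8084, -2.0]
Squared diffs: [37.8496, 52.0606, 0.0, 28.7993]
Distance = sqrt(118.7095) = 10.8954


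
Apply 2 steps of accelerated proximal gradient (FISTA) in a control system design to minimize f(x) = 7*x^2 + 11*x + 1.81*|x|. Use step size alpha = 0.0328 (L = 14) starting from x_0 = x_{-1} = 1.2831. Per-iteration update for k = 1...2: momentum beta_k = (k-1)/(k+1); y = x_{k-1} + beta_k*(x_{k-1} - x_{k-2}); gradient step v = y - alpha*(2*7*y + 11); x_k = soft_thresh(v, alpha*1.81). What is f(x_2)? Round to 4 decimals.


FISTA on f(x) = 7*x^2 + 11*x + 1.81*|x|
L = 14, alpha = 0.0328
Iteration 1: beta = 0.0, y = 1.2831 + 0.0*(1.2831 - 1.2831) = 1.2831
  grad(y) = 28.9634, v = y - alpha*grad = 0.3331
  prox(v) = soft_thresh(0.3331, 0.0594) = 0.2737
Iteration 2: beta = 0.3333, y = 0.2737 + 0.3333*(0.2737 - 1.2831) = -0.0627
  grad(y) = 10.1219, v = y - alpha*grad = -0.3947
  prox(v) = soft_thresh(-0.3947, 0.0594) = -0.3354
f(x_2) = 7*(-0.3354)^2 + 11*(-0.3354) + 1.81*|-0.3354| = -2.2947


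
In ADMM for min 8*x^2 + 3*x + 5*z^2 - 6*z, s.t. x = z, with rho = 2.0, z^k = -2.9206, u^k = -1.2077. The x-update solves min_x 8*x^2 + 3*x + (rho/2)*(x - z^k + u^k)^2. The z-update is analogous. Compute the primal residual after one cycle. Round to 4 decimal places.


ADMM iteration with rho = 2.0, z^k = -2.9206, u^k = -1.2077
Step 1: x-update.
Minimize 8*x^2 + 3*x + (2.0/2)*(x + 2.9206 - 1.2077)^2
FOC: (2*8 + 2.0)*x = -3 + 2.0*(-2.9206 + 1.2077)
x^{k+1} = -0.357
Step 2: z-update.
Minimize 5*z^2 - 6*z + (2.0/2)*(-0.357 - z - 1.2077)^2
FOC: (2*5 + 2.0)*z = 6 + 2.0*(-0.357 - 1.2077)
z^{k+1} = 0.2392
Step 3: u-update.
u^{k+1} = -1.2077 - 0.357 - 0.2392 = -1.8039
Step 4: Primal residual = |-0.357 - 0.2392| = 0.5962


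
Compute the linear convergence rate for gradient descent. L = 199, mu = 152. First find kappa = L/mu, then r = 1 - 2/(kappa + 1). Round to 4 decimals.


Step 1: Compute the condition number.
kappa = L/mu = 199/152 = 1.3092
Step 2: Compute the convergence rate.
r = 1 - 2/(kappa + 1) = 1 - 2*mu/(L + mu) = (L - mu)/(L + mu) = 47/351 = 0.1339


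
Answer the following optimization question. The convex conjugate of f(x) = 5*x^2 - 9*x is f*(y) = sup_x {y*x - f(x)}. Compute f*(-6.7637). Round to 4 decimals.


f*(y) = sup_x {y*x - a*x^2 - b*x} = sup_x {(y-b)*x - a*x^2}
FOC: (y - b) - 2a*x = 0 => x* = (y - b)/(2a)
x* = (-6.7637 + 9)/(2*5) = 0.2236
f*(-6.7637) = (y-b)^2/(4a) = (-6.7637 + 9)^2/(4*5)
= 5.001/20 = 0.2501


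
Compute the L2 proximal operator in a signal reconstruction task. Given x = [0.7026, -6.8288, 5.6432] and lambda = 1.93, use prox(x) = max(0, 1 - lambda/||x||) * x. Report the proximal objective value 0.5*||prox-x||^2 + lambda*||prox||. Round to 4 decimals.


Step 1: Compute ||x||.
||x|| = 8.8866
Step 2: Compute scaling factor.
scale = max(0, 1 - 1.93/8.8866) = 0.7828
Step 3: prox(x) = [0.55, -5.3457, 4.4176]
||prox(x)|| = 6.9566
Step 4: Proximal objective.
0.5*||prox-x||^2 = 1.8625
lambda*||prox|| = 13.4262
Total = 15.2887


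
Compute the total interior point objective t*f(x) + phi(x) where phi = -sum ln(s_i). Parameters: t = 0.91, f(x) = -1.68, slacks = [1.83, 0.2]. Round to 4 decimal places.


Step 1: Compute log-barrier.
ln values: [0.6043, -1.6094]
phi = -(0.6043 - 1.6094) = 1.0051
Step 2: Compute augmented objective.
t*f(x) = 0.91*-1.68 = -1.5288
Total = -1.5288 + 1.0051 = -0.5237


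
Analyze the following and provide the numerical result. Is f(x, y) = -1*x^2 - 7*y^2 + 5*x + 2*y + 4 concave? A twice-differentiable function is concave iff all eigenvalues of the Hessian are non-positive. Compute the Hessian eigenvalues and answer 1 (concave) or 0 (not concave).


The Hessian of f(x,y) = -1*x^2 - 7*y^2 + 5*x + 2*y + 4 is:
H = [[-2, 0], [0, -14]]
Trace = -2 - 14 = -16
Determinant = -2*-14 - (0)^2 = 28
Discriminant = (-16)^2 - 4*28 = 144.0
Eigenvalues: lambda_1 = -14.0, lambda_2 = -2.0
The function is concave.

1


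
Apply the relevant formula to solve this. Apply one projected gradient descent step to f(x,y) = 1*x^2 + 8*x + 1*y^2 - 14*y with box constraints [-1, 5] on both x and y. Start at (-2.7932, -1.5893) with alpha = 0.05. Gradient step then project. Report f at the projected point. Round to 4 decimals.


Step 1: Compute gradient at (-2.7932, -1.5893).
grad_x = 2*1*-2.7932 + 8 = 2.4136
grad_y = 2*1*-1.5893 - 14 = -17.1786
Step 2: Gradient step.
x_raw = -2.7932 - 0.05*2.4136 = -2.9139
y_raw = -1.5893 - 0.05*-17.1786 = -0.7304
Step 3: Project onto [-1, 5].
x_proj = clip(-2.9139) = -1.0
y_proj = clip(-0.7304) = -0.7304
Step 4: Evaluate f.
f(-1.0, -0.7304) = 3.7586


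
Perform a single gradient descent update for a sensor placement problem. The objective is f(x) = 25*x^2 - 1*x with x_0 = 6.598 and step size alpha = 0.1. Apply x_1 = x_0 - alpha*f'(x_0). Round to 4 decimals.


We compute the gradient at x_0 and apply the update.
f'(x) = 50*x - 1
f'(6.598) = 50*6.598 - 1 = 328.9
x_1 = 6.598 - 0.1*328.9 = -26.292


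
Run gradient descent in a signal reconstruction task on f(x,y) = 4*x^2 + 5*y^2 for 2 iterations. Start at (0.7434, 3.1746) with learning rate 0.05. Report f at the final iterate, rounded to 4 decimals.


Gradient descent on f(x,y) = 4*x^2 + 5*y^2.
Starting point: (0.7434, 3.1746), alpha = 0.05
Step 1: grad_x = 2*4*0.7434 = 5.9472, grad_y = 2*5*3.1746 = 31.746
  x_1 = 0.7434 - 0.05*5.9472 = 0.446
  y_1 = 3.1746 - 0.05*31.746 = 1.5873
Step 2: grad_x = 2*4*0.446 = 3.5683, grad_y = 2*5*1.5873 = 15.873
  x_2 = 0.446 - 0.05*3.5683 = 0.2676
  y_2 = 1.5873 - 0.05*15.873 = 0.7937
f(0.2676, 0.7937) = 4*0.2676^2 + 5*0.7937^2 = 3.4359


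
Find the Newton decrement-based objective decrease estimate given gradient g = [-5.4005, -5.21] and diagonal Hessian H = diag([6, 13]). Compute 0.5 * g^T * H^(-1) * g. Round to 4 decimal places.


Step 1: H is diagonal, so H^(-1) * g = [-0.9001, -0.4008].
Step 2: g^T H^(-1) g = sum_i g_i^2 / H_ii
  = (-5.4005)^2/6 + (-5.21)^2/13
  = 4.8609 + 2.088 = 6.9489
Step 3: Objective decrease = 0.5 * g^T H^(-1) g = 3.4745


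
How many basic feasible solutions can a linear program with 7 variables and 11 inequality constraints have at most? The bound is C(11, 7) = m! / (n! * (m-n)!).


Each vertex corresponds to some choice of n active constraints out of m, so the number of vertices is at most C(m, n) = m! / (n!(m-n)!).
m = 11, n = 7
Numerator: 11 * 10 * 9 * 8 * 7 * 6 * 5
Denominator: 7! = 5040
C(11, 7) = 330


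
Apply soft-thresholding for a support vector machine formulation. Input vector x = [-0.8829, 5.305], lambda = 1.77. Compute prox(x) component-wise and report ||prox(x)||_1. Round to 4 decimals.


Soft-thresholding with lambda = 1.77:
prox(-0.8829) = sign(-0.8829)*max(|-0.8829| - 1.77, 0) = 0.0
prox(5.305) = sign(5.305)*max(|5.305| - 1.77, 0) = 3.535
prox(x) = [0.0, 3.535]
||prox(x)||_1 = 0.0 + 3.535 = 3.535


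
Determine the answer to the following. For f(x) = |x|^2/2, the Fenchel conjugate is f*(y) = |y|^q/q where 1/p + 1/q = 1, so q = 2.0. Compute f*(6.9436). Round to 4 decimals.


The conjugate exponent q satisfies 1/p + 1/q = 1.
p = 2, so q = 2/(2 - 1) = 2.0
|y|^q = 6.9436^2.0 = 48.2136
f*(6.9436) = 48.2136 / 2.0 = 24.1068


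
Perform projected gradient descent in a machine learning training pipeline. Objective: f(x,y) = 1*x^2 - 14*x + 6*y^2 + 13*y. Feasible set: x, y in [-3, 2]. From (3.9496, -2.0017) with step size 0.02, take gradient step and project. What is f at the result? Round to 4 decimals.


Step 1: Compute gradient at (3.9496, -2.0017).
grad_x = 2*1*3.9496 - 14 = -6.1008
grad_y = 2*6*-2.0017 + 13 = -11.0204
Step 2: Gradient step.
x_raw = 3.9496 - 0.02*-6.1008 = 4.0716
y_raw = -2.0017 - 0.02*-11.0204 = -1.7813
Step 3: Project onto [-3, 2].
x_proj = clip(4.0716) = 2.0
y_proj = clip(-1.7813) = -1.7813
Step 4: Evaluate f.
f(2.0, -1.7813) = -28.1188


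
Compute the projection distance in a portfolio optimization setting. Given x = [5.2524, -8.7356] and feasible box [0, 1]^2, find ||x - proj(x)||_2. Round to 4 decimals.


Project each component onto [0, 1].
clip(5.2524) = 1.0, clip(-8.7356) = 0.0
Projection = [1.0, 0.0]
Squared diffs: [18.0829, 76.3107]
Distance = sqrt(94.3936) = 9.7156


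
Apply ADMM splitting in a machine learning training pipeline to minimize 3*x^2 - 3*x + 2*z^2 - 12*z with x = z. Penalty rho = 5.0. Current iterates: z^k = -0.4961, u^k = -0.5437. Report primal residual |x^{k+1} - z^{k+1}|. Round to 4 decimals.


ADMM iteration with rho = 5.0, z^k = -0.4961, u^k = -0.5437
Step 1: x-update.
Minimize 3*x^2 - 3*x + (5.0/2)*(x + 0.4961 - 0.5437)^2
FOC: (2*3 + 5.0)*x = 3 + 5.0*(-0.4961 + 0.5437)
x^{k+1} = 0.2944
Step 2: z-update.
Minimize 2*z^2 - 12*z + (5.0/2)*(0.2944 - z - 0.5437)^2
FOC: (2*2 + 5.0)*z = 12 + 5.0*(0.2944 - 0.5437)
z^{k+1} = 1.1948
Step 3: u-update.
u^{k+1} = -0.5437 + 0.2944 - 1.1948 = -1.4441
Step 4: Primal residual = |0.2944 - 1.1948| = 0.9004


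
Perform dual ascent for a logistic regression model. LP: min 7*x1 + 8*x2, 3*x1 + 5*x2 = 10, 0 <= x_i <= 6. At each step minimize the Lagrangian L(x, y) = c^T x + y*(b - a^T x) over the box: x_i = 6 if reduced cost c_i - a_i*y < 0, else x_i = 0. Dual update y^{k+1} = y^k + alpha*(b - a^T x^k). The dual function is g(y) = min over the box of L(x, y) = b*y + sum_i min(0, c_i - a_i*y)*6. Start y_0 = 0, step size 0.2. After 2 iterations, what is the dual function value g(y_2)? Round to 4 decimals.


Dual ascent for LP: min 7*x1 + 8*x2, 3*x1 + 5*x2 = 10, 0 <= x_i <= 6
Step 1: y^k = 0.0, reduced costs: (7.0, 8.0)
  x^k = (0.0, 0.0), subgradient = b - a^T x = 10.0
  y^{k+1} = 0.0 + 0.2*10.0 = 2.0
Step 2: y^k = 2.0, reduced costs: (1.0, -2.0)
  x^k = (0.0, 6.0), subgradient = b - a^T x = -20.0
  y^{k+1} = 2.0 + 0.2*-20.0 = -2.0
Dual objective at y_2 = -2.0: reduced costs (13.0, 18.0), box minimizer x = (0.0, 0.0)
g(y_2) = b*y + (c1 - a1*y)*x1 + (c2 - a2*y)*x2 = 10*(-2.0) + 13.0*0.0 + 18.0*0.0 = -20.0 + 0.0 + 0.0 = -20.0


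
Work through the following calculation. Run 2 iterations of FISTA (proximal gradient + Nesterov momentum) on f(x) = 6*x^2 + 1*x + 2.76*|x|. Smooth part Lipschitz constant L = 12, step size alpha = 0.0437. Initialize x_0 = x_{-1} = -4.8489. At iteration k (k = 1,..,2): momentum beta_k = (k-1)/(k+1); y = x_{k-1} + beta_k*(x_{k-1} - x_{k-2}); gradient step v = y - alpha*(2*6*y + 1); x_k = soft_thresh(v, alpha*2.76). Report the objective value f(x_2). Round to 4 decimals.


FISTA on f(x) = 6*x^2 + 1*x + 2.76*|x|
L = 12, alpha = 0.0437
Iteration 1: beta = 0.0, y = -4.8489 + 0.0*(-4.8489 + 4.8489) = -4.8489
  grad(y) = -57.1868, v = y - alpha*grad = -2.3498
  prox(v) = soft_thresh(-2.3498, 0.1206) = -2.2292
Iteration 2: beta = 0.3333, y = -2.2292 + 0.3333*(-2.2292 + 4.8489) = -1.356
  grad(y) = -15.272, v = y - alpha*grad = -0.6886
  prox(v) = soft_thresh(-0.6886, 0.1206) = -0.568
f(x_2) = 6*(-0.568)^2 + 1*(-0.568) + 2.76*|-0.568| = 2.9354


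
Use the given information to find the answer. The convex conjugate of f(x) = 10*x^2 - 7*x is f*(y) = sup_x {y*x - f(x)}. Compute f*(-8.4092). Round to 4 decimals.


f*(y) = sup_x {y*x - a*x^2 - b*x} = sup_x {(y-b)*x - a*x^2}
FOC: (y - b) - 2a*x = 0 => x* = (y - b)/(2a)
x* = (-8.4092 + 7)/(2*10) = -0.0705
f*(-8.4092) = (y-b)^2/(4a) = (-8.4092 + 7)^2/(4*10)
= 1.9858/40 = 0.0496


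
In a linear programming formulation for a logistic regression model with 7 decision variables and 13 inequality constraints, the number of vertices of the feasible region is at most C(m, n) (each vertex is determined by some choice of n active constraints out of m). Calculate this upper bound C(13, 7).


Each vertex corresponds to some choice of n active constraints out of m, so the number of vertices is at most C(m, n) = m! / (n!(m-n)!).
m = 13, n = 7
Numerator: 13 * 12 * 11 * 10 * 9 * 8 * 7
Denominator: 7! = 5040
C(13, 7) = 1716


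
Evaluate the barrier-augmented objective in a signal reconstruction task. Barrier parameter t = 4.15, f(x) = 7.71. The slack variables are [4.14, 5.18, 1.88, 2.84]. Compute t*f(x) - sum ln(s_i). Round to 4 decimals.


Step 1: Compute log-barrier.
ln values: [1.4207, 1.6448, 0.6313, 1.0438]
phi = -(1.4207 + 1.6448 + 0.6313 + 1.0438) = -4.7406
Step 2: Compute augmented objective.
t*f(x) = 4.15*7.71 = 31.9965
Total = 31.9965 - 4.7406 = 27.2559


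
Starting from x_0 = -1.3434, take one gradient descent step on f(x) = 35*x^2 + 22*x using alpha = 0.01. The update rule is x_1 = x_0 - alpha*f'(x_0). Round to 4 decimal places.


We compute the gradient at x_0 and apply the update.
f'(x) = 70*x + 22
f'(-1.3434) = 70*-1.3434 + 22 = -72.038
x_1 = -1.3434 - 0.01*-72.038 = -0.623


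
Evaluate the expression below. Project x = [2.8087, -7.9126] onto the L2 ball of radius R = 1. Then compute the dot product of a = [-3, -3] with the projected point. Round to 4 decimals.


Step 1: Compute ||x|| (intermediates to 6 decimals).
||x|| = sqrt(2.8087^2 + (-7.9126)^2) = 8.396311
Step 2: Project.
Since ||x|| > R, scale = R/||x|| = 1/8.396311 = 0.1191, proj(x) = scale * x
proj(x) = [0.334516, -0.942391]
Step 3: Dot product.
a^T * proj(x) = -3*0.334516 - 3*(-0.942391) = 1.8236


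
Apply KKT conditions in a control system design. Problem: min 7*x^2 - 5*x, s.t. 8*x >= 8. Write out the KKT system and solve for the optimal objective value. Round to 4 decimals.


Step 1: Try lambda = 0 (constraint inactive).
x_unc = 5/(2*7) = 0.3571
Check: 8*0.3571 = 2.8568 < 8 -- violated!
Step 2: Constraint must be active: 8*x = 8
x* = 8/8 = 1.0
lambda = (2*7*1.0 - 5)/8 = 1.125
Step 3: Compute optimal value.
f(x*) = 7*1.0^2 - 5*1.0 = 2.0


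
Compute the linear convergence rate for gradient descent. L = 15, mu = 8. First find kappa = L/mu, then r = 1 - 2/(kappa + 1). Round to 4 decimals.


Step 1: Compute the condition number.
kappa = L/mu = 15/8 = 1.875
Step 2: Compute the convergence rate.
r = 1 - 2/(kappa + 1) = 1 - 2*mu/(L + mu) = (L - mu)/(L + mu) = 7/23 = 0.3043


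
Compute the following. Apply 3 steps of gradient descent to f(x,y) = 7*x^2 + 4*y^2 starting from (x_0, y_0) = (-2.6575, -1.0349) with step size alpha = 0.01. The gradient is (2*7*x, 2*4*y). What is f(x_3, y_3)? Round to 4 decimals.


Gradient descent on f(x,y) = 7*x^2 + 4*y^2.
Starting point: (-2.6575, -1.0349), alpha = 0.01
Step 1: grad_x = 2*7*-2.6575 = -37.205, grad_y = 2*4*-1.0349 = -8.2792
  x_1 = -2.6575 - 0.01*-37.205 = -2.2855
  y_1 = -1.0349 - 0.01*-8.2792 = -0.9521
Step 2: grad_x = 2*7*-2.2855 = -31.9963, grad_y = 2*4*-0.9521 = -7.6169
  x_2 = -2.2855 - 0.01*-31.9963 = -1.9655
  y_2 = -0.9521 - 0.01*-7.6169 = -0.8759
Step 3: grad_x = 2*7*-1.9655 = -27.5168, grad_y = 2*4*-0.8759 = -7.0075
  x_3 = -1.9655 - 0.01*-27.5168 = -1.6903
  y_3 = -0.8759 - 0.01*-7.0075 = -0.8059
f(-1.6903, -0.8059) = 7*(-1.6903)^2 + 4*(-0.8059)^2 = 22.5979


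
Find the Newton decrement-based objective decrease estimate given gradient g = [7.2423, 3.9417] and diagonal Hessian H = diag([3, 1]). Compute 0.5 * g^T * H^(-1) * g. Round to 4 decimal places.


Step 1: H is diagonal, so H^(-1) * g = [2.4141, 3.9417].
Step 2: g^T H^(-1) g = sum_i g_i^2 / H_ii
  = (7.2423)^2/3 + (3.9417)^2/1
  = 17.4836 + 15.537 = 33.0206
Step 3: Objective decrease = 0.5 * g^T H^(-1) g = 16.5103


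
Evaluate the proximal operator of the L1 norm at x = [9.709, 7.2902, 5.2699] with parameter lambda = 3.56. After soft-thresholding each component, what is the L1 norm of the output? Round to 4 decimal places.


Soft-thresholding with lambda = 3.56:
prox(9.709) = sign(9.709)*max(|9.709| - 3.56, 0) = 6.149
prox(7.2902) = sign(7.2902)*max(|7.2902| - 3.56, 0) = 3.7302
prox(5.2699) = sign(5.2699)*max(|5.2699| - 3.56, 0) = 1.7099
prox(x) = [6.149, 3.7302, 1.7099]
||prox(x)||_1 = 6.149 + 3.7302 + 1.7099 = 11.5891


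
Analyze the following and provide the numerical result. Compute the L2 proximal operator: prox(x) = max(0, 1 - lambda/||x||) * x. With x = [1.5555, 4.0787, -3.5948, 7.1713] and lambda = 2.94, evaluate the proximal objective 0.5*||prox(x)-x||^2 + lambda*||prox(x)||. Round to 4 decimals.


Step 1: Compute ||x||.
||x|| = 9.1327
Step 2: Compute scaling factor.
scale = max(0, 1 - 2.94/9.1327) = 0.6781
Step 3: prox(x) = [1.0548, 2.7657, -2.4376, 4.8627]
||prox(x)|| = 6.1927
Step 4: Proximal objective.
0.5*||prox-x||^2 = 4.3218
lambda*||prox|| = 18.2065
Total = 22.5282


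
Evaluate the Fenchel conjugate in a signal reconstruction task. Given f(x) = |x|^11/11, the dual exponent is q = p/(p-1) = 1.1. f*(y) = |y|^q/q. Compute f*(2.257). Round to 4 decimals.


The conjugate exponent q satisfies 1/p + 1/q = 1.
p = 11, so q = 11/(11 - 1) = 1.1
|y|^q = 2.257^1.1 = 2.4484
f*(2.257) = 2.4484 / 1.1 = 2.2258


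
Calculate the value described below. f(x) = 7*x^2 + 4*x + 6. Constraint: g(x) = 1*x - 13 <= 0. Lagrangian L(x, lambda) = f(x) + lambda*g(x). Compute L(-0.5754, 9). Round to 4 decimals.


Step 1: Evaluate f(x).
f(-0.5754) = 7*(-0.5754)^2 + 4*(-0.5754) + 6 = 6.016
Step 2: Evaluate g(x).
g(-0.5754) = 1*-0.5754 - 13 = -13.5754
Step 3: Compute Lagrangian.
L = 6.016 + 9*-13.5754 = -116.1626


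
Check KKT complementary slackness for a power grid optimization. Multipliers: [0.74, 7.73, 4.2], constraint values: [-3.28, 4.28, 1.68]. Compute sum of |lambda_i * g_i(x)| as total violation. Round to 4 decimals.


KKT complementary slackness check:
lambda_1 * g_1 = 0.74 * -3.28 = -2.4272
lambda_2 * g_2 = 7.73 * 4.28 = 33.0844
lambda_3 * g_3 = 4.2 * 1.68 = 7.056
Total violation = 2.4272 + 33.0844 + 7.056 = 42.5676


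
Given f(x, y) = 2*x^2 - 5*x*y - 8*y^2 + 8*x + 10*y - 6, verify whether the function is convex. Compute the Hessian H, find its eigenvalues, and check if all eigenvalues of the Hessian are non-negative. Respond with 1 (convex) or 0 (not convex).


The Hessian of f(x,y) = 2*x^2 - 5*x*y - 8*y^2 + 8*x + 10*y - 6 is:
H = [[4, -5], [-5, -16]]
Trace = 4 - 16 = -12
Determinant = 4*-16 - (-5)^2 = -89
Discriminant = (-12)^2 - 4*-89 = 500.0
Eigenvalues: lambda_1 = -17.1803, lambda_2 = 5.1803
The function is not convex.

0


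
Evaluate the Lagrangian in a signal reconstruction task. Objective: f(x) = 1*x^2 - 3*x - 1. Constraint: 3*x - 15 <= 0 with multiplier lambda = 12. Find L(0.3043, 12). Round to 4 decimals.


Step 1: Evaluate f(x).
f(0.3043) = 1*0.3043^2 - 3*0.3043 - 1 = -1.8203
Step 2: Evaluate g(x).
g(0.3043) = 3*0.3043 - 15 = -14.0871
Step 3: Compute Lagrangian.
L = -1.8203 + 12*-14.0871 = -170.8655


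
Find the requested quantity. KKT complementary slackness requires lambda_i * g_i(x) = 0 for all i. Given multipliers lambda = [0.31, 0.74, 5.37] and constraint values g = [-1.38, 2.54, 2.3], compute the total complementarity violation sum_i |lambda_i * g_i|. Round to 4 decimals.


KKT complementary slackness check:
lambda_1 * g_1 = 0.31 * -1.38 = -0.4278
lambda_2 * g_2 = 0.74 * 2.54 = 1.8796
lambda_3 * g_3 = 5.37 * 2.3 = 12.351
Total violation = 0.4278 + 1.8796 + 12.351 = 14.6584


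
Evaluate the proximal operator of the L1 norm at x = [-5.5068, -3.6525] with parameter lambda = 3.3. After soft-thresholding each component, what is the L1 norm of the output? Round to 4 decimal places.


Soft-thresholding with lambda = 3.3:
prox(-5.5068) = sign(-5.5068)*max(|-5.5068| - 3.3, 0) = -2.2068
prox(-3.6525) = sign(-3.6525)*max(|-3.6525| - 3.3, 0) = -0.3525
prox(x) = [-2.2068, -0.3525]
||prox(x)||_1 = 2.2068 + 0.3525 = 2.5593


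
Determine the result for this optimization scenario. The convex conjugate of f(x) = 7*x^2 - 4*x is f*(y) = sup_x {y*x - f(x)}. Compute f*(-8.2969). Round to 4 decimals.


f*(y) = sup_x {y*x - a*x^2 - b*x} = sup_x {(y-b)*x - a*x^2}
FOC: (y - b) - 2a*x = 0 => x* = (y - b)/(2a)
x* = (-8.2969 + 4)/(2*7) = -0.3069
f*(-8.2969) = (y-b)^2/(4a) = (-8.2969 + 4)^2/(4*7)
= 18.4633/28 = 0.6594


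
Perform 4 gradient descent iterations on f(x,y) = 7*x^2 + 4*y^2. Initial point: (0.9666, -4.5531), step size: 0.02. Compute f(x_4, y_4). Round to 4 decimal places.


Gradient descent on f(x,y) = 7*x^2 + 4*y^2.
Starting point: (0.9666, -4.5531), alpha = 0.02
Step 1: grad_x = 2*7*0.9666 = 13.5324, grad_y = 2*4*-4.5531 = -36.4248
  x_1 = 0.9666 - 0.02*13.5324 = 0.696
  y_1 = -4.5531 - 0.02*-36.4248 = -3.8246
Step 2: grad_x = 2*7*0.696 = 9.7433, grad_y = 2*4*-3.8246 = -30.5968
  x_2 = 0.696 - 0.02*9.7433 = 0.5011
  y_2 = -3.8246 - 0.02*-30.5968 = -3.2127
Step 3: grad_x = 2*7*0.5011 = 7.0152, grad_y = 2*4*-3.2127 = -25.7013
  x_3 = 0.5011 - 0.02*7.0152 = 0.3608
  y_3 = -3.2127 - 0.02*-25.7013 = -2.6986
Step 4: grad_x = 2*7*0.3608 = 5.0509, grad_y = 2*4*-2.6986 = -21.5891
  x_4 = 0.3608 - 0.02*5.0509 = 0.2598
  y_4 = -2.6986 - 0.02*-21.5891 = -2.2669
f(0.2598, -2.2669) = 7*0.2598^2 + 4*(-2.2669)^2 = 21.0269


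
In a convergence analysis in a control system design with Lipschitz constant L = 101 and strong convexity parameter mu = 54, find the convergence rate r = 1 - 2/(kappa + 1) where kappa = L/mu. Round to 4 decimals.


Step 1: Compute the condition number.
kappa = L/mu = 101/54 = 1.8704
Step 2: Compute the convergence rate.
r = 1 - 2/(kappa + 1) = 1 - 2*mu/(L + mu) = (L - mu)/(L + mu) = 47/155 = 0.3032


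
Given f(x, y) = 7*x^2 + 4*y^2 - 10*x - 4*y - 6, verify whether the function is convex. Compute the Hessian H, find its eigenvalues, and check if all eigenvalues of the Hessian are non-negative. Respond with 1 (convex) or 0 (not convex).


The Hessian of f(x,y) = 7*x^2 + 4*y^2 - 10*x - 4*y - 6 is:
H = [[14, 0], [0, 8]]
Trace = 14 + 8 = 22
Determinant = 14*8 - (0)^2 = 112
Discriminant = (22)^2 - 4*112 = 36.0
Eigenvalues: lambda_1 = 8.0, lambda_2 = 14.0
The function is convex.

1


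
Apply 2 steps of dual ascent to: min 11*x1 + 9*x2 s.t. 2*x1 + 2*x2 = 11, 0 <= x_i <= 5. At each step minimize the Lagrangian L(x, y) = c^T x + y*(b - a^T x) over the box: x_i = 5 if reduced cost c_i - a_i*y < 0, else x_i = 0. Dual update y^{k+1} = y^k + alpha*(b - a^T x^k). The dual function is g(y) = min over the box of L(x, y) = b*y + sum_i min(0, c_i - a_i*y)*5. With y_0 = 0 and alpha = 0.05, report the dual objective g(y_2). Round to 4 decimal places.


Dual ascent for LP: min 11*x1 + 9*x2, 2*x1 + 2*x2 = 11, 0 <= x_i <= 5
Step 1: y^k = 0.0, reduced costs: (11.0, 9.0)
  x^k = (0.0, 0.0), subgradient = b - a^T x = 11.0
  y^{k+1} = 0.0 + 0.05*11.0 = 0.55
Step 2: y^k = 0.55, reduced costs: (9.9, 7.9)
  x^k = (0.0, 0.0), subgradient = b - a^T x = 11.0
  y^{k+1} = 0.55 + 0.05*11.0 = 1.1
Dual objective at y_2 = 1.1: reduced costs (8.8, 6.8), box minimizer x = (0.0, 0.0)
g(y_2) = b*y + (c1 - a1*y)*x1 + (c2 - a2*y)*x2 = 11*1.1 + 8.8*0.0 + 6.8*0.0 = 12.1 + 0.0 + 0.0 = 12.1


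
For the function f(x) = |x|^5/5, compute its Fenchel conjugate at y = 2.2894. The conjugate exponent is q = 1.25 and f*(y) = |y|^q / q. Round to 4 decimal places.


The conjugate exponent q satisfies 1/p + 1/q = 1.
p = 5, so q = 5/(5 - 1) = 1.25
|y|^q = 2.2894^1.25 = 2.8161
f*(2.2894) = 2.8161 / 1.25 = 2.2529


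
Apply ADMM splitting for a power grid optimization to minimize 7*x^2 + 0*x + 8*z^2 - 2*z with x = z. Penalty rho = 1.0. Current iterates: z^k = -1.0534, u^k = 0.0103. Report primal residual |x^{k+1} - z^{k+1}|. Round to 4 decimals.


ADMM iteration with rho = 1.0, z^k = -1.0534, u^k = 0.0103
Step 1: x-update.
Minimize 7*x^2 + 0*x + (1.0/2)*(x + 1.0534 + 0.0103)^2
FOC: (2*7 + 1.0)*x = 0 + 1.0*(-1.0534 - 0.0103)
x^{k+1} = -0.0709
Step 2: z-update.
Minimize 8*z^2 - 2*z + (1.0/2)*(-0.0709 - z + 0.0103)^2
FOC: (2*8 + 1.0)*z = 2 + 1.0*(-0.0709 + 0.0103)
z^{k+1} = 0.1141
Step 3: u-update.
u^{k+1} = 0.0103 - 0.0709 - 0.1141 = -0.1747
Step 4: Primal residual = |-0.0709 - 0.1141| = 0.185


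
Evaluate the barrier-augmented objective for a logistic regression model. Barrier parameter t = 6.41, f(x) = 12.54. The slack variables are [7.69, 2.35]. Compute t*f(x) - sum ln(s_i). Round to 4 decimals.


Step 1: Compute log-barrier.
ln values: [2.0399, 0.8544]
phi = -(2.0399 + 0.8544) = -2.8943
Step 2: Compute augmented objective.
t*f(x) = 6.41*12.54 = 80.3814
Total = 80.3814 - 2.8943 = 77.4871


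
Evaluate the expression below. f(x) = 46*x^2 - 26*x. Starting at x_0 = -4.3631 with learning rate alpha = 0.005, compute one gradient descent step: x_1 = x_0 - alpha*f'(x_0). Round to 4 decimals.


We compute the gradient at x_0 and apply the update.
f'(x) = 92*x - 26
f'(-4.3631) = 92*-4.3631 - 26 = -427.4052
x_1 = -4.3631 - 0.005*-427.4052 = -2.2261


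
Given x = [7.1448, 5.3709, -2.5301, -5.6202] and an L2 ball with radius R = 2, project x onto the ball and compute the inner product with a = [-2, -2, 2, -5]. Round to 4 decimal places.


Step 1: Compute ||x|| (intermediates to 6 decimals).
||x|| = sqrt(7.1448^2 + 5.3709^2 + (-2.5301)^2 + (-5.6202)^2) = 10.857384
Step 2: Project.
Since ||x|| > R, scale = R/||x|| = 2/10.857384 = 0.184206, proj(x) = scale * x
proj(x) = [1.316115, 0.989352, -0.46606, -1.035275]
Step 3: Dot product.
a^T * proj(x) = -2*1.316115 - 2*0.989352 + 2*(-0.46606) - 5*(-1.035275) = -0.3667


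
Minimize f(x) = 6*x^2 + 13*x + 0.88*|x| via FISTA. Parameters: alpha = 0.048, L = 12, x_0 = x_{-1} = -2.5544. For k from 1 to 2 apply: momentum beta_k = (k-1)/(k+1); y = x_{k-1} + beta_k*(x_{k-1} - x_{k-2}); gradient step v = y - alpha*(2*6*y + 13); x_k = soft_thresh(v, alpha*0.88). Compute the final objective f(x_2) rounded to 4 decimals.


FISTA on f(x) = 6*x^2 + 13*x + 0.88*|x|
L = 12, alpha = 0.048
Iteration 1: beta = 0.0, y = -2.5544 + 0.0*(-2.5544 + 2.5544) = -2.5544
  grad(y) = -17.6528, v = y - alpha*grad = -1.7071
  prox(v) = soft_thresh(-1.7071, 0.0422) = -1.6648
Iteration 2: beta = 0.3333, y = -1.6648 + 0.3333*(-1.6648 + 2.5544) = -1.3683
  grad(y) = -3.4196, v = y - alpha*grad = -1.2042
  prox(v) = soft_thresh(-1.2042, 0.0422) = -1.1619
f(x_2) = 6*(-1.1619)^2 + 13*(-1.1619) + 0.88*|-1.1619| = -5.9821


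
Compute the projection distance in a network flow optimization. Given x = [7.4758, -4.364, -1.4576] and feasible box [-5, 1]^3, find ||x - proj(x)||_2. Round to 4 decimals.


Project each component onto [-5, 1].
clip(7.4758) = 1.0, clip(-4.364) = -4.364, clip(-1.4576) = -1.4576
Projection = [1.0, -4.364, -1.4576]
Squared diffs: [41.936, 0.0, 0.0]
Distance = sqrt(41.936) = 6.4758


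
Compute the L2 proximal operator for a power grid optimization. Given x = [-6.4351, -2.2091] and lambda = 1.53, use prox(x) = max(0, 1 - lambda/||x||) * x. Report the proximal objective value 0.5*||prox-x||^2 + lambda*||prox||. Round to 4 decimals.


Step 1: Compute ||x||.
||x|| = 6.8037
Step 2: Compute scaling factor.
scale = max(0, 1 - 1.53/6.8037) = 0.7751
Step 3: prox(x) = [-4.988, -1.7123]
||prox(x)|| = 5.2737
Step 4: Proximal objective.
0.5*||prox-x||^2 = 1.1705
lambda*||prox|| = 8.0688
Total = 9.2392


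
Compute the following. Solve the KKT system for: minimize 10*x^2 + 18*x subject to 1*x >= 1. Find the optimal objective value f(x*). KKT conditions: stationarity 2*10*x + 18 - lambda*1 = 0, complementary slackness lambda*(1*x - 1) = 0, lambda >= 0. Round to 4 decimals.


Step 1: Try lambda = 0 (constraint inactive).
x_unc = -18/(2*10) = -0.9
Check: 1*-0.9 = -0.9 < 1 -- violated!
Step 2: Constraint must be active: 1*x = 1
x* = 1/1 = 1.0
lambda = (2*10*1.0 + 18)/1 = 38.0
Step 3: Compute optimal value.
f(x*) = 10*1.0^2 + 18*1.0 = 28.0


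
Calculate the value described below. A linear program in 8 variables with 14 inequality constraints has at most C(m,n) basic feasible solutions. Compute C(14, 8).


Each vertex corresponds to some choice of n active constraints out of m, so the number of vertices is at most C(m, n) = m! / (n!(m-n)!).
m = 14, n = 8
Numerator: 14 * 13 * 12 * 11 * 10 * 9 * 8 * 7
Denominator: 8! = 40320
C(14, 8) = 3003


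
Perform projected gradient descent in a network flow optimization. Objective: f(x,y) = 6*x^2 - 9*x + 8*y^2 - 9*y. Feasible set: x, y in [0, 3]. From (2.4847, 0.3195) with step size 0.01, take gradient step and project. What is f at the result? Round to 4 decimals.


Step 1: Compute gradient at (2.4847, 0.3195).
grad_x = 2*6*2.4847 - 9 = 20.8164
grad_y = 2*8*0.3195 - 9 = -3.888
Step 2: Gradient step.
x_raw = 2.4847 - 0.01*20.8164 = 2.2765
y_raw = 0.3195 - 0.01*-3.888 = 0.3584
Step 3: Project onto [0, 3].
x_proj = clip(2.2765) = 2.2765
y_proj = clip(0.3584) = 0.3584
Step 4: Evaluate f.
f(2.2765, 0.3584) = 8.4089


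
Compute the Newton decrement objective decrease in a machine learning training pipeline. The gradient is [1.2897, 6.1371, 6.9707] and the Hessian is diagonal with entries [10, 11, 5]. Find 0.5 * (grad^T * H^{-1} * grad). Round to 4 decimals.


Step 1: H is diagonal, so H^(-1) * g = [0.129, 0.5579, 1.3941].
Step 2: g^T H^(-1) g = sum_i g_i^2 / H_ii
  = (1.2897)^2/10 + (6.1371)^2/11 + (6.9707)^2/5
  = 0.1663 + 3.424 + 9.7181 = 13.3085
Step 3: Objective decrease = 0.5 * g^T H^(-1) g = 6.6542


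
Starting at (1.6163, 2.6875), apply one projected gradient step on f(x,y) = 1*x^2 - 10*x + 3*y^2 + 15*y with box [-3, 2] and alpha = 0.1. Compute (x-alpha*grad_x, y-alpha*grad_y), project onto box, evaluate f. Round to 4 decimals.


Step 1: Compute gradient at (1.6163, 2.6875).
grad_x = 2*1*1.6163 - 10 = -6.7674
grad_y = 2*3*2.6875 + 15 = 31.125
Step 2: Gradient step.
x_raw = 1.6163 - 0.1*-6.7674 = 2.293
y_raw = 2.6875 - 0.1*31.125 = -0.425
Step 3: Project onto [-3, 2].
x_proj = clip(2.293) = 2.0
y_proj = clip(-0.425) = -0.425
Step 4: Evaluate f.
f(2.0, -0.425) = -21.8331


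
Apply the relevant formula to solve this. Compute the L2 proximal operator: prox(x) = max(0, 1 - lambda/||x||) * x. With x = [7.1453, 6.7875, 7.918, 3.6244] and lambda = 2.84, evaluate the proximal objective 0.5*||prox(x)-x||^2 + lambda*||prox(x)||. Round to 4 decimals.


Step 1: Compute ||x||.
||x|| = 13.1513
Step 2: Compute scaling factor.
scale = max(0, 1 - 2.84/13.1513) = 0.7841
Step 3: prox(x) = [5.6023, 5.3218, 6.2081, 2.8417]
||prox(x)|| = 10.3113
Step 4: Proximal objective.
0.5*||prox-x||^2 = 4.0328
lambda*||prox|| = 29.2841
Total = 33.3169


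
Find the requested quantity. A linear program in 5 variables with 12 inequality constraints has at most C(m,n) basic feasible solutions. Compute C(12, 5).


Each vertex corresponds to some choice of n active constraints out of m, so the number of vertices is at most C(m, n) = m! / (n!(m-n)!).
m = 12, n = 5
Numerator: 12 * 11 * 10 * 9 * 8
Denominator: 5! = 120
C(12, 5) = 792


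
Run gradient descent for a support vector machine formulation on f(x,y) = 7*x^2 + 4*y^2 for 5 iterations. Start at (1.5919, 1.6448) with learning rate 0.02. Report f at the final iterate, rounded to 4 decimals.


Gradient descent on f(x,y) = 7*x^2 + 4*y^2.
Starting point: (1.5919, 1.6448), alpha = 0.02
Step 1: grad_x = 2*7*1.5919 = 22.2866, grad_y = 2*4*1.6448 = 13.1584
  x_1 = 1.5919 - 0.02*22.2866 = 1.1462
  y_1 = 1.6448 - 0.02*13.1584 = 1.3816
Step 2: grad_x = 2*7*1.1462 = 16.0464, grad_y = 2*4*1.3816 = 11.0531
  x_2 = 1.1462 - 0.02*16.0464 = 0.8252
  y_2 = 1.3816 - 0.02*11.0531 = 1.1606
Step 3: grad_x = 2*7*0.8252 = 11.5534, grad_y = 2*4*1.1606 = 9.2846
  x_3 = 0.8252 - 0.02*11.5534 = 0.5942
  y_3 = 1.1606 - 0.02*9.2846 = 0.9749
Step 4: grad_x = 2*7*0.5942 = 8.3184, grad_y = 2*4*0.9749 = 7.799
  x_4 = 0.5942 - 0.02*8.3184 = 0.4278
  y_4 = 0.9749 - 0.02*7.799 = 0.8189
Step 5: grad_x = 2*7*0.4278 = 5.9893, grad_y = 2*4*0.8189 = 6.5512
  x_5 = 0.4278 - 0.02*5.9893 = 0.308
  y_5 = 0.8189 - 0.02*6.5512 = 0.6879
f(0.308, 0.6879) = 7*0.308^2 + 4*0.6879^2 = 2.5568


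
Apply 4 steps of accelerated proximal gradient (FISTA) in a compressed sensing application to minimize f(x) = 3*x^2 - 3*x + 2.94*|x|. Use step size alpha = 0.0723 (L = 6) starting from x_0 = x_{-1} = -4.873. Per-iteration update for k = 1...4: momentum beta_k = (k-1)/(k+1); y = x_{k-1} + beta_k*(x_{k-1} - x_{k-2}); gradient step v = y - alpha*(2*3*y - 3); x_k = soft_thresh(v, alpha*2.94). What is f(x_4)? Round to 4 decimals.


FISTA on f(x) = 3*x^2 - 3*x + 2.94*|x|
L = 6, alpha = 0.0723
Iteration 1: beta = 0.0, y = -4.873 + 0.0*(-4.873 + 4.873) = -4.873
  grad(y) = -32.238, v = y - alpha*grad = -2.5422
  prox(v) = soft_thresh(-2.5422, 0.2126) = -2.3296
Iteration 2: beta = 0.3333, y = -2.3296 + 0.3333*(-2.3296 + 4.873) = -1.4818
  grad(y) = -11.891, v = y - alpha*grad = -0.6221
  prox(v) = soft_thresh(-0.6221, 0.2126) = -0.4096
Iteration 3: beta = 0.5, y = -0.4096 + 0.5*(-0.4096 + 2.3296) = 0.5505
  grad(y) = 0.3029, v = y - alpha*grad = 0.5286
  prox(v) = soft_thresh(0.5286, 0.2126) = 0.316
Iteration 4: beta = 0.6, y = 0.316 + 0.6*(0.316 + 0.4096) = 0.7514
  grad(y) = 1.5082, v = y - alpha*grad = 0.6423
  prox(v) = soft_thresh(0.6423, 0.2126) = 0.4298
f(x_4) = 3*0.4298^2 - 3*0.4298 + 2.94*|0.4298| = 0.5283


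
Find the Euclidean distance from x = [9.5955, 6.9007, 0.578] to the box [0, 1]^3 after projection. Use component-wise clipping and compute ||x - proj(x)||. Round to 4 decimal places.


Project each component onto [0, 1].
clip(9.5955) = 1.0, clip(6.9007) = 1.0, clip(0.578) = 0.578
Projection = [1.0, 1.0, 0.578]
Squared diffs: [73.8826, 34.8183, 0.0]
Distance = sqrt(108.7009) = 10.426


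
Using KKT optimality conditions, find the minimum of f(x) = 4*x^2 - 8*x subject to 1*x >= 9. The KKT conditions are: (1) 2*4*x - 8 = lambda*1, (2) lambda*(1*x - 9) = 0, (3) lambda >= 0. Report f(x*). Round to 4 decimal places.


Step 1: Try lambda = 0 (constraint inactive).
x_unc = 8/(2*4) = 1.0
Check: 1*1.0 = 1.0 < 9 -- violated!
Step 2: Constraint must be active: 1*x = 9
x* = 9/1 = 9.0
lambda = (2*4*9.0 - 8)/1 = 64.0
Step 3: Compute optimal value.
f(x*) = 4*9.0^2 - 8*9.0 = 252.0


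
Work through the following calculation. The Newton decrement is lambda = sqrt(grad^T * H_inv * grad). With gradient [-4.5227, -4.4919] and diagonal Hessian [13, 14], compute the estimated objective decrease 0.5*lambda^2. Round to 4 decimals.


Step 1: H is diagonal, so H^(-1) * g = [-0.3479, -0.3209].
Step 2: g^T H^(-1) g = sum_i g_i^2 / H_ii
  = (-4.5227)^2/13 + (-4.4919)^2/14
  = 1.5734 + 1.4412 = 3.0147
Step 3: Objective decrease = 0.5 * g^T H^(-1) g = 1.5073


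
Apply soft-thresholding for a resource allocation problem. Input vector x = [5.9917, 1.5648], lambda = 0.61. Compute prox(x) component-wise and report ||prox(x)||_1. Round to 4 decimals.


Soft-thresholding with lambda = 0.61:
prox(5.9917) = sign(5.9917)*max(|5.9917| - 0.61, 0) = 5.3817
prox(1.5648) = sign(1.5648)*max(|1.5648| - 0.61, 0) = 0.9548
prox(x) = [5.3817, 0.9548]
||prox(x)||_1 = 5.3817 + 0.9548 = 6.3365


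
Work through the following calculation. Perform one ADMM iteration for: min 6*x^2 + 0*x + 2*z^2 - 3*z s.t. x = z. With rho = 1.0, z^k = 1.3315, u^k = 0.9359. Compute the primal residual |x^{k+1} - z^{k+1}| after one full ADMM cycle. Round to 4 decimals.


ADMM iteration with rho = 1.0, z^k = 1.3315, u^k = 0.9359
Step 1: x-update.
Minimize 6*x^2 + 0*x + (1.0/2)*(x - 1.3315 + 0.9359)^2
FOC: (2*6 + 1.0)*x = 0 + 1.0*(1.3315 - 0.9359)
x^{k+1} = 0.0304
Step 2: z-update.
Minimize 2*z^2 - 3*z + (1.0/2)*(0.0304 - z + 0.9359)^2
FOC: (2*2 + 1.0)*z = 3 + 1.0*(0.0304 + 0.9359)
z^{k+1} = 0.7933
Step 3: u-update.
u^{k+1} = 0.9359 + 0.0304 - 0.7933 = 0.1731
Step 4: Primal residual = |0.0304 - 0.7933| = 0.7628


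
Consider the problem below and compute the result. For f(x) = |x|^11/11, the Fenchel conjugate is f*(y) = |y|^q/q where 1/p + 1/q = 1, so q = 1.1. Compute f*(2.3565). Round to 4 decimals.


The conjugate exponent q satisfies 1/p + 1/q = 1.
p = 11, so q = 11/(11 - 1) = 1.1
|y|^q = 2.3565^1.1 = 2.5674
f*(2.3565) = 2.5674 / 1.1 = 2.334


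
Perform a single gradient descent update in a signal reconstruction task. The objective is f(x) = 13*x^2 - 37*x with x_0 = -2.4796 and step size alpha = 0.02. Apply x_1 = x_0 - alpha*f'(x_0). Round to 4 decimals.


We compute the gradient at x_0 and apply the update.
f'(x) = 26*x - 37
f'(-2.4796) = 26*-2.4796 - 37 = -101.4696
x_1 = -2.4796 - 0.02*-101.4696 = -0.4502


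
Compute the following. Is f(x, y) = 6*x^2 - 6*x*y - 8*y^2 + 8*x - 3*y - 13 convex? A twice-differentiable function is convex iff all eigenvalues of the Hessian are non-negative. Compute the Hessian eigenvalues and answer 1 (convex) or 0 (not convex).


The Hessian of f(x,y) = 6*x^2 - 6*x*y - 8*y^2 + 8*x - 3*y - 13 is:
H = [[12, -6], [-6, -16]]
Trace = 12 - 16 = -4
Determinant = 12*-16 - (-6)^2 = -228
Discriminant = (-4)^2 - 4*-228 = 928.0
Eigenvalues: lambda_1 = -17.2315, lambda_2 = 13.2315
The function is not convex.

0


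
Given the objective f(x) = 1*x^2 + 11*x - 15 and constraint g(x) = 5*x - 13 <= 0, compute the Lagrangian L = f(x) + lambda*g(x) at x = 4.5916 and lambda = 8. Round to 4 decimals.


Step 1: Evaluate f(x).
f(4.5916) = 1*4.5916^2 + 11*4.5916 - 15 = 56.5904
Step 2: Evaluate g(x).
g(4.5916) = 5*4.5916 - 13 = 9.958
Step 3: Compute Lagrangian.
L = 56.5904 + 8*9.958 = 136.2544


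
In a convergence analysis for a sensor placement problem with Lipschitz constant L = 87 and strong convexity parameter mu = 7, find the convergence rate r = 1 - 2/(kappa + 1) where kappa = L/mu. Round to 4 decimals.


Step 1: Compute the condition number.
kappa = L/mu = 87/7 = 12.4286
Step 2: Compute the convergence rate.
r = 1 - 2/(kappa + 1) = 1 - 2*mu/(L + mu) = (L - mu)/(L + mu) = 80/94 = 0.8511


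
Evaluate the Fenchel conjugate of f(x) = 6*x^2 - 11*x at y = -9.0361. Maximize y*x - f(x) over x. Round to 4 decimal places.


f*(y) = sup_x {y*x - a*x^2 - b*x} = sup_x {(y-b)*x - a*x^2}
FOC: (y - b) - 2a*x = 0 => x* = (y - b)/(2a)
x* = (-9.0361 + 11)/(2*6) = 0.1637
f*(-9.0361) = (y-b)^2/(4a) = (-9.0361 + 11)^2/(4*6)
= 3.8569/24 = 0.1607
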